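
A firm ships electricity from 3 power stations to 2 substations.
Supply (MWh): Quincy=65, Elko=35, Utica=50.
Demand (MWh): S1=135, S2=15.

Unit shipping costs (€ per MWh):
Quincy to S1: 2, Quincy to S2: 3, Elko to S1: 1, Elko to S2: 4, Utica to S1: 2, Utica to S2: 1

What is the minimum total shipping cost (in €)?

250

A cheapest plan:
  Quincy to S1: 65 × €2 = €130
  Elko to S1: 35 × €1 = €35
  Utica to S1: 35 × €2 = €70
  Utica to S2: 15 × €1 = €15
Total = 130 + 35 + 70 + 15 = €250.
(Supply check: Quincy ships 65; Elko ships 35; Utica ships 50.)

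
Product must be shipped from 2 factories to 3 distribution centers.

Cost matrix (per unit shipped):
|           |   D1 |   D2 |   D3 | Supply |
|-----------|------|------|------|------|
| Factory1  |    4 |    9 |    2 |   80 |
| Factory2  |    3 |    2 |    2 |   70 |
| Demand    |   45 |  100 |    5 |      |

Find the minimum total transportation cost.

A cheapest plan:
  Factory1 to D1: 45 × 4 = 180
  Factory1 to D2: 30 × 9 = 270
  Factory1 to D3: 5 × 2 = 10
  Factory2 to D2: 70 × 2 = 140
Total = 180 + 270 + 10 + 140 = 600.
(Supply check: Factory1 ships 80; Factory2 ships 70.)

600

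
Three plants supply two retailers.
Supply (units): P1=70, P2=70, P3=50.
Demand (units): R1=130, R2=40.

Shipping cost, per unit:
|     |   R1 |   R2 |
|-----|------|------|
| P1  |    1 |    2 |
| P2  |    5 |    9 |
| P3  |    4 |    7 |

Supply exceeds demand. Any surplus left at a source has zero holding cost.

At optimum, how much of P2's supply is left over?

20

Minimum-cost shipments:
  P1→R1: 30 × 1 = 30
  P1→R2: 40 × 2 = 80
  P2→R1: 50 × 5 = 250
  P3→R1: 50 × 4 = 200
Total cost = 560.
P2 ships 50 of its 70, leaving 20.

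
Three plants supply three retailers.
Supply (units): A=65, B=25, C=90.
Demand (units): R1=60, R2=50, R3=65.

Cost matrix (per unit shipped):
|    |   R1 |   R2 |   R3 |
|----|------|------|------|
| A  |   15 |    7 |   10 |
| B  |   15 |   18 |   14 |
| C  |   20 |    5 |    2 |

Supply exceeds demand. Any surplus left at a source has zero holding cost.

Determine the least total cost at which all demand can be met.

An optimal shipping plan:
  A->R1: 35 × 15 = 525
  A->R2: 25 × 7 = 175
  B->R1: 25 × 15 = 375
  C->R2: 25 × 5 = 125
  C->R3: 65 × 2 = 130
Total = 525 + 175 + 375 + 125 + 130 = 1330.

1330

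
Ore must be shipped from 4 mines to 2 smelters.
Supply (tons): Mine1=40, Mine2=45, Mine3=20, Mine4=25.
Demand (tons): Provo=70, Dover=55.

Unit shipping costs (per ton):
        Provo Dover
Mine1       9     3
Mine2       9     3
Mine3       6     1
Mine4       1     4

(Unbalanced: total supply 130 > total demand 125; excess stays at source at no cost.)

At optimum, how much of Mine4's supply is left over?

0

An optimal plan:
  Mine1–Dover: 40 × 3 = 120
  Mine2–Provo: 25 × 9 = 225
  Mine2–Dover: 15 × 3 = 45
  Mine3–Provo: 20 × 6 = 120
  Mine4–Provo: 25 × 1 = 25
Total cost = 535.
Mine4 ships 25 of its 25, leaving 0.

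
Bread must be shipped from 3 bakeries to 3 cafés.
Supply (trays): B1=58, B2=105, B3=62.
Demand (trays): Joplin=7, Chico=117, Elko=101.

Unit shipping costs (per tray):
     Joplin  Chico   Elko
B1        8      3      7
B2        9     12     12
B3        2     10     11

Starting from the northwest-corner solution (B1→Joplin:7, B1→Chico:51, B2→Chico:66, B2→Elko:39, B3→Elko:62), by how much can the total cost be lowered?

153

Current plan cost = 7·8 + 51·3 + 66·12 + 39·12 + 62·11 = 2151.
Optimal plan:
  B1->Chico: 58 × 3 = 174
  B2->Chico: 4 × 12 = 48
  B2->Elko: 101 × 12 = 1212
  B3->Joplin: 7 × 2 = 14
  B3->Chico: 55 × 10 = 550
Optimal cost = 1998.
Saving = 2151 − 1998 = 153.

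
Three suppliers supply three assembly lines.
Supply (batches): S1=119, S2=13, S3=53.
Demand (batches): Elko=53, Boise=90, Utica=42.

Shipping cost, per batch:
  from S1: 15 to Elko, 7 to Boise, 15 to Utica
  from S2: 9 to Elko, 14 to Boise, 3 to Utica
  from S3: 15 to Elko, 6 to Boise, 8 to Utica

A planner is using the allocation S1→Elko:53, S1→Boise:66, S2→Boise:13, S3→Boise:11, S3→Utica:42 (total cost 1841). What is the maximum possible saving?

Current plan cost = 53·15 + 66·7 + 13·14 + 11·6 + 42·8 = 1841.
Optimal plan:
  S1–Elko: 40 × 15 = 600
  S1–Boise: 79 × 7 = 553
  S2–Elko: 13 × 9 = 117
  S3–Boise: 11 × 6 = 66
  S3–Utica: 42 × 8 = 336
Optimal cost = 1672.
Saving = 1841 − 1672 = 169.

169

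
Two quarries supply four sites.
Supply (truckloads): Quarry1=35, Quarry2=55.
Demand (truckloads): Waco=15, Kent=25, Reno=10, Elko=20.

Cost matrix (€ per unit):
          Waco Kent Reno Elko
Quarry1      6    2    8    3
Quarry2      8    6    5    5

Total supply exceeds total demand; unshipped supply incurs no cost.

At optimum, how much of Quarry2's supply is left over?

20

Minimum-cost shipments:
  Quarry1->Waco: 10 × €6 = €60
  Quarry1->Kent: 25 × €2 = €50
  Quarry2->Waco: 5 × €8 = €40
  Quarry2->Reno: 10 × €5 = €50
  Quarry2->Elko: 20 × €5 = €100
Total cost = €300.
Quarry2 ships 35 of its 55, leaving 20.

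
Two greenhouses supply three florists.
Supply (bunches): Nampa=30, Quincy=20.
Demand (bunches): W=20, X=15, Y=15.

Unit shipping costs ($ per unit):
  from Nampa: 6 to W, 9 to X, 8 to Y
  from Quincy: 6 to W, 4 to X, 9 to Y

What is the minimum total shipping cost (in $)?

A cheapest plan:
  Nampa→W: 15 bunches
  Nampa→Y: 15 bunches
  Quincy→W: 5 bunches
  Quincy→X: 15 bunches
Total cost = $300.

300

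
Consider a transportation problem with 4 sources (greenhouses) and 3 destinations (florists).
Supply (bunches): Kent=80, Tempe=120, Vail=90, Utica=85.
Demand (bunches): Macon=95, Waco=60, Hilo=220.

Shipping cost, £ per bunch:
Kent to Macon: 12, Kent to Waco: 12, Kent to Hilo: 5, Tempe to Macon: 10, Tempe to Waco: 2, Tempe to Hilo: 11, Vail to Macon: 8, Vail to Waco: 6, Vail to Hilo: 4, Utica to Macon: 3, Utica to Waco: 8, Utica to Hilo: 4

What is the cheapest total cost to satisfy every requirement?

An optimal shipping plan:
  Kent->Hilo: 80 × £5 = £400
  Tempe->Macon: 10 × £10 = £100
  Tempe->Waco: 60 × £2 = £120
  Tempe->Hilo: 50 × £11 = £550
  Vail->Hilo: 90 × £4 = £360
  Utica->Macon: 85 × £3 = £255
Total = 400 + 100 + 120 + 550 + 360 + 255 = £1785.
(Supply check: Kent ships 80; Tempe ships 120; Vail ships 90; Utica ships 85.)

1785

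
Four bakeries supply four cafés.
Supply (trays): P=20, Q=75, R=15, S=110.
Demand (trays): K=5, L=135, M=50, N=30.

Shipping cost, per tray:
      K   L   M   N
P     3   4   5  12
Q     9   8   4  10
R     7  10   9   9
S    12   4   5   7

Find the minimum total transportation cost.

1080

An optimal shipping plan:
  P to K: 5 × 3 = 15
  P to L: 15 × 4 = 60
  Q to L: 10 × 8 = 80
  Q to M: 50 × 4 = 200
  Q to N: 15 × 10 = 150
  R to N: 15 × 9 = 135
  S to L: 110 × 4 = 440
Total = 15 + 60 + 80 + 200 + 150 + 135 + 440 = 1080.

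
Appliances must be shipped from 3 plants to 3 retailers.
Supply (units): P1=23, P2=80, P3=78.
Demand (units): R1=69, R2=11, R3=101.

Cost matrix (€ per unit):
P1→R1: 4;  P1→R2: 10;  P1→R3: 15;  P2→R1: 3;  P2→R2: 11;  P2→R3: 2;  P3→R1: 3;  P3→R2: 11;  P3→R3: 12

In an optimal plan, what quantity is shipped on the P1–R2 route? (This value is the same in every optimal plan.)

The minimum-cost plan:
  P1 to R1: 12 × €4 = €48
  P1 to R2: 11 × €10 = €110
  P2 to R3: 80 × €2 = €160
  P3 to R1: 57 × €3 = €171
  P3 to R3: 21 × €12 = €252
Total cost = €741.
So P1→R2 carries 11 units.

11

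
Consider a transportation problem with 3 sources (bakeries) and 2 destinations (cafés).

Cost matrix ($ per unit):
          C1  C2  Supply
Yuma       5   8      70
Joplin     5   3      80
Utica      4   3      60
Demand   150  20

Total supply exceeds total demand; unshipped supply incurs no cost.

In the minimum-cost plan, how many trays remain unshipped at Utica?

Minimum-cost shipments:
  Yuma–C1: 30 × $5 = $150
  Joplin–C1: 60 × $5 = $300
  Joplin–C2: 20 × $3 = $60
  Utica–C1: 60 × $4 = $240
Total cost = $750.
Utica ships 60 of its 60, leaving 0.

0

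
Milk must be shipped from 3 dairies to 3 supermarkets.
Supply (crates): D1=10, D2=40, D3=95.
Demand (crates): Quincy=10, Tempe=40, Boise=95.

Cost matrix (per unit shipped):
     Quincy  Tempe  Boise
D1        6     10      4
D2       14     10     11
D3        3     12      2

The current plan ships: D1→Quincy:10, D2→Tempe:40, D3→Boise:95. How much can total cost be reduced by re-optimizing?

10

Current plan cost = 10·6 + 40·10 + 95·2 = 650.
Optimal plan:
  D1 to Boise: 10 × 4 = 40
  D2 to Tempe: 40 × 10 = 400
  D3 to Quincy: 10 × 3 = 30
  D3 to Boise: 85 × 2 = 170
Optimal cost = 640.
Saving = 650 − 640 = 10.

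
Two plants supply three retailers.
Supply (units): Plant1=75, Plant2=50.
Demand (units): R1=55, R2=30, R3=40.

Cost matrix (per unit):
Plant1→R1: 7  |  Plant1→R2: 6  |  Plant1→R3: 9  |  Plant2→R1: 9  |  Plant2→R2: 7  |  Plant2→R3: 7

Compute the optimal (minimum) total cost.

855

A cheapest plan:
  Plant1→R1: 55 × 7 = 385
  Plant1→R2: 20 × 6 = 120
  Plant2→R2: 10 × 7 = 70
  Plant2→R3: 40 × 7 = 280
Total = 385 + 120 + 70 + 280 = 855.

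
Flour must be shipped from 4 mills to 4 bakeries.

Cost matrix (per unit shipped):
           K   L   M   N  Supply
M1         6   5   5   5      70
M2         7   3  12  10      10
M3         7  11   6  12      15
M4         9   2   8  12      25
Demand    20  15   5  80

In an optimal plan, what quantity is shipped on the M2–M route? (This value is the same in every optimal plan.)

0

Solving gives:
  M1–N: 70 × 5 = 350
  M2–N: 10 × 10 = 100
  M3–K: 10 × 7 = 70
  M3–M: 5 × 6 = 30
  M4–K: 10 × 9 = 90
  M4–L: 15 × 2 = 30
Total cost = 670.
The route M2→M is not used.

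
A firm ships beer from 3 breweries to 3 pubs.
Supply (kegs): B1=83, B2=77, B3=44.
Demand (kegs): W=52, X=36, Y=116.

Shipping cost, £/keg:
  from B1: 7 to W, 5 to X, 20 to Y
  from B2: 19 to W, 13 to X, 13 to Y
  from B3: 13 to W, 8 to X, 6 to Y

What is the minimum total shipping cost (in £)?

One minimum-cost allocation:
  B1->W: 52 kegs
  B1->X: 31 kegs
  B2->X: 5 kegs
  B2->Y: 72 kegs
  B3->Y: 44 kegs
Total cost = £1784.
(Supply check: B1 ships 83; B2 ships 77; B3 ships 44.)

1784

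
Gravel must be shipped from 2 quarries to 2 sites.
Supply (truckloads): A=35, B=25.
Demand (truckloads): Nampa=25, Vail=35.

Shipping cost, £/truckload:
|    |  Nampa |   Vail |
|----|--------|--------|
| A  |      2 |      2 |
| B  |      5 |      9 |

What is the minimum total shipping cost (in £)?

One minimum-cost allocation:
  A to Vail: 35 × £2 = £70
  B to Nampa: 25 × £5 = £125
Total = 70 + 125 = £195.

195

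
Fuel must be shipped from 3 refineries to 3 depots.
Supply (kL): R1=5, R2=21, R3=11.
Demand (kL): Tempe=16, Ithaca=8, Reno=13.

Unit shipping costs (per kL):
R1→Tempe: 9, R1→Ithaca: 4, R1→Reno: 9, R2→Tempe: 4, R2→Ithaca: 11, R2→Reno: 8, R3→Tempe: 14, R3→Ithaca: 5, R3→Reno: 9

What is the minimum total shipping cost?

211

Optimal allocation:
  R1–Ithaca: 5 × 4 = 20
  R2–Tempe: 16 × 4 = 64
  R2–Reno: 5 × 8 = 40
  R3–Ithaca: 3 × 5 = 15
  R3–Reno: 8 × 9 = 72
Total = 20 + 64 + 40 + 15 + 72 = 211.
(Supply check: R1 ships 5; R2 ships 21; R3 ships 11.)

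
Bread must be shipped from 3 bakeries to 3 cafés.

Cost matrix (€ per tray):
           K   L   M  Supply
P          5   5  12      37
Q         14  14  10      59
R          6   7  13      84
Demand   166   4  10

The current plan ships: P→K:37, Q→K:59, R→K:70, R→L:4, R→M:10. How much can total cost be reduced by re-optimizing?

Current plan cost = 37·5 + 59·14 + 70·6 + 4·7 + 10·13 = €1589.
Optimal plan:
  P–K: 33 × €5 = €165
  P–L: 4 × €5 = €20
  Q–K: 49 × €14 = €686
  Q–M: 10 × €10 = €100
  R–K: 84 × €6 = €504
Optimal cost = €1475.
Saving = 1589 − 1475 = €114.

114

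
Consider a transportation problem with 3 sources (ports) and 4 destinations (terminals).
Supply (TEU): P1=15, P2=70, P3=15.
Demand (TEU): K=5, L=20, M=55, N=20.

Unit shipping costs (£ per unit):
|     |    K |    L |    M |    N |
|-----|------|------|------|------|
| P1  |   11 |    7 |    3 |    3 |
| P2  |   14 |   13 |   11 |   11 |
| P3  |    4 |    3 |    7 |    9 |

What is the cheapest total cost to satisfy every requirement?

One minimum-cost allocation:
  P1 to N: 15 × £3 = £45
  P2 to K: 5 × £14 = £70
  P2 to L: 5 × £13 = £65
  P2 to M: 55 × £11 = £605
  P2 to N: 5 × £11 = £55
  P3 to L: 15 × £3 = £45
Total = 45 + 70 + 65 + 605 + 55 + 45 = £885.
(Supply check: P1 ships 15; P2 ships 70; P3 ships 15.)

885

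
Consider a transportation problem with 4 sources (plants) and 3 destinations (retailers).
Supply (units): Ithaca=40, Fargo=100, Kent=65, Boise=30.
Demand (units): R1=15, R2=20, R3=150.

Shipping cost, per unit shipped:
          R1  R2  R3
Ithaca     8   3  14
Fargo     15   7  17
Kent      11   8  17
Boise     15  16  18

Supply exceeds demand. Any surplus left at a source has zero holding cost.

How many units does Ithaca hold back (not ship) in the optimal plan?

Minimum-cost shipments:
  Ithaca→R1: 15 × 8 = 120
  Ithaca→R2: 20 × 3 = 60
  Ithaca→R3: 5 × 14 = 70
  Fargo→R3: 80 × 17 = 1360
  Kent→R3: 65 × 17 = 1105
Total cost = 2715.
Ithaca ships 40 of its 40, leaving 0.

0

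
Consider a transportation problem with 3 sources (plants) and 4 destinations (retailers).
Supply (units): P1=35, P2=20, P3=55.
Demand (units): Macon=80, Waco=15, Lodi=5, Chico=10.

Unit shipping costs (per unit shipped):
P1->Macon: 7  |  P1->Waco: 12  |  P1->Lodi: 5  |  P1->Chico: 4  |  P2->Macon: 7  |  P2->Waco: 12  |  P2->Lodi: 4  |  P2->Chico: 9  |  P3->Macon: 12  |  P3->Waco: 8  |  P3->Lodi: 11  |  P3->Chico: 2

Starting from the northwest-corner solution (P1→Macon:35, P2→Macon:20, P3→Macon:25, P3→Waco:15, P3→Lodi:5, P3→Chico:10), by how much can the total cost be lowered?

10

Current plan cost = 35·7 + 20·7 + 25·12 + 15·8 + 5·11 + 10·2 = 880.
Optimal plan:
  P1→Macon: 35 × 7 = 245
  P2→Macon: 15 × 7 = 105
  P2→Lodi: 5 × 4 = 20
  P3→Macon: 30 × 12 = 360
  P3→Waco: 15 × 8 = 120
  P3→Chico: 10 × 2 = 20
Optimal cost = 870.
Saving = 880 − 870 = 10.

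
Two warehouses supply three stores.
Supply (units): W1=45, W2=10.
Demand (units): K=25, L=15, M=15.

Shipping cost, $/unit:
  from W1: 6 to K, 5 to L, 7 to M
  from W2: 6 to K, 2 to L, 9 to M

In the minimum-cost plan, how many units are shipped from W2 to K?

0

Solving gives:
  W1→K: 25 × $6 = $150
  W1→L: 5 × $5 = $25
  W1→M: 15 × $7 = $105
  W2→L: 10 × $2 = $20
Total cost = $300.
The route W2→K is not used.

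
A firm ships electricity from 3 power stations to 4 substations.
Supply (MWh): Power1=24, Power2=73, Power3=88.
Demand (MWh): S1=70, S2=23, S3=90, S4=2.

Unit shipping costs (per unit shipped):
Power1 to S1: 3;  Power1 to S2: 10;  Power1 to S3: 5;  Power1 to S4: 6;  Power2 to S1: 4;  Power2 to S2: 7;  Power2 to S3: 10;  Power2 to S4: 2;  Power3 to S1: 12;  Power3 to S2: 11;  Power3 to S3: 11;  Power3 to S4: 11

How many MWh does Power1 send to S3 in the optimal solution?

Solving gives:
  Power1→S3: 24 × 5 = 120
  Power2→S1: 70 × 4 = 280
  Power2→S2: 1 × 7 = 7
  Power2→S4: 2 × 2 = 4
  Power3→S2: 22 × 11 = 242
  Power3→S3: 66 × 11 = 726
Total cost = 1379.
So Power1→S3 carries 24 MWh.

24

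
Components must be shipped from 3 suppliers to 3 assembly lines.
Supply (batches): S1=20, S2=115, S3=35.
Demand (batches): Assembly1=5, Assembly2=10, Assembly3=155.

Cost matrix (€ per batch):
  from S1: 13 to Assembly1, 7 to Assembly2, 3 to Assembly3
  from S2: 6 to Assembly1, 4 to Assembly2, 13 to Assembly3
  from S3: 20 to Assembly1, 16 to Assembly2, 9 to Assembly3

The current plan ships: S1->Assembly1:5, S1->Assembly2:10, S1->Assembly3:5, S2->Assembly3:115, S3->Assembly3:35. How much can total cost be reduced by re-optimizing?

Current plan cost = 5·13 + 10·7 + 5·3 + 115·13 + 35·9 = €1960.
Optimal plan:
  S1→Assembly3: 20 × €3 = €60
  S2→Assembly1: 5 × €6 = €30
  S2→Assembly2: 10 × €4 = €40
  S2→Assembly3: 100 × €13 = €1300
  S3→Assembly3: 35 × €9 = €315
Optimal cost = €1745.
Saving = 1960 − 1745 = €215.

215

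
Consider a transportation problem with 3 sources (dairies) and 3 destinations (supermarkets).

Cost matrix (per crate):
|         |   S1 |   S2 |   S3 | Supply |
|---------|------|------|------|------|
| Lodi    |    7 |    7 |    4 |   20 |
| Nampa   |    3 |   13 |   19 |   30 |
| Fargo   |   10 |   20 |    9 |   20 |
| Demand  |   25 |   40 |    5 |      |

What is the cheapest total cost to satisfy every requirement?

One minimum-cost allocation:
  Lodi to S2: 20 × 7 = 140
  Nampa to S1: 10 × 3 = 30
  Nampa to S2: 20 × 13 = 260
  Fargo to S1: 15 × 10 = 150
  Fargo to S3: 5 × 9 = 45
Total = 140 + 30 + 260 + 150 + 45 = 625.
(Supply check: Lodi ships 20; Nampa ships 30; Fargo ships 20.)

625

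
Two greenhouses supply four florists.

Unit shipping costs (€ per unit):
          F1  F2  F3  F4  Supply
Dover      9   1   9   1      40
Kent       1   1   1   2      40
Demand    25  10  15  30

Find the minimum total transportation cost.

80

One minimum-cost allocation:
  Dover–F2: 10 × €1 = €10
  Dover–F4: 30 × €1 = €30
  Kent–F1: 25 × €1 = €25
  Kent–F3: 15 × €1 = €15
Total = 10 + 30 + 25 + 15 = €80.
(Supply check: Dover ships 40; Kent ships 40.)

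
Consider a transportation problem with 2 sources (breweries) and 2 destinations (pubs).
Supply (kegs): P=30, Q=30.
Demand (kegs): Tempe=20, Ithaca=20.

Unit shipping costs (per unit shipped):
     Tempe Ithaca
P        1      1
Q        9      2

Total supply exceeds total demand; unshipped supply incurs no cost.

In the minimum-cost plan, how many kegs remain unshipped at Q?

Minimum-cost shipments:
  P→Tempe: 20 × 1 = 20
  P→Ithaca: 10 × 1 = 10
  Q→Ithaca: 10 × 2 = 20
Total cost = 50.
Q ships 10 of its 30, leaving 20.

20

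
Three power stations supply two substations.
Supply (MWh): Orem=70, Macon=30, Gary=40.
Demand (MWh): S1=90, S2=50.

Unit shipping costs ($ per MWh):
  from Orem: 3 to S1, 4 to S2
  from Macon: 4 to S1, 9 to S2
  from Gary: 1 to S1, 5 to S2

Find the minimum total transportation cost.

420

One minimum-cost allocation:
  Orem→S1: 20 × $3 = $60
  Orem→S2: 50 × $4 = $200
  Macon→S1: 30 × $4 = $120
  Gary→S1: 40 × $1 = $40
Total = 60 + 200 + 120 + 40 = $420.
(Supply check: Orem ships 70; Macon ships 30; Gary ships 40.)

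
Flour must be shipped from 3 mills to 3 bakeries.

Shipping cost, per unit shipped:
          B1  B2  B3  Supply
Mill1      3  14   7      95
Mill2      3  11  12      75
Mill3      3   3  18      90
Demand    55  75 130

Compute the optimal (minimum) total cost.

1475

An optimal shipping plan:
  Mill1->B3: 95 × 7 = 665
  Mill2->B1: 40 × 3 = 120
  Mill2->B3: 35 × 12 = 420
  Mill3->B1: 15 × 3 = 45
  Mill3->B2: 75 × 3 = 225
Total = 665 + 120 + 420 + 45 + 225 = 1475.
(Supply check: Mill1 ships 95; Mill2 ships 75; Mill3 ships 90.)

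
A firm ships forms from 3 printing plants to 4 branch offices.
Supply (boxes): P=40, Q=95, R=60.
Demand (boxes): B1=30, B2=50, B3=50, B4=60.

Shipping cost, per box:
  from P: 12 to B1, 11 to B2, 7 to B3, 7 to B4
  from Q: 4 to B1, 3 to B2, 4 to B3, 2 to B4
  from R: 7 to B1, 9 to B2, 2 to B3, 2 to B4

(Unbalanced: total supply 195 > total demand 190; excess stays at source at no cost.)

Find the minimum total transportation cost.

665

One minimum-cost allocation:
  P→B3: 35 × 7 = 245
  Q→B1: 30 × 4 = 120
  Q→B2: 50 × 3 = 150
  Q→B4: 15 × 2 = 30
  R→B3: 15 × 2 = 30
  R→B4: 45 × 2 = 90
Total = 245 + 120 + 150 + 30 + 30 + 90 = 665.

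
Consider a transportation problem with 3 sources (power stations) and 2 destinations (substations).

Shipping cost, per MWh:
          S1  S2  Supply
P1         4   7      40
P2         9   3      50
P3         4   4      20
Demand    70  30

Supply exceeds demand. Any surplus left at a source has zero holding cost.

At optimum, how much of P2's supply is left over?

An optimal plan:
  P1->S1: 40 × 4 = 160
  P2->S1: 10 × 9 = 90
  P2->S2: 30 × 3 = 90
  P3->S1: 20 × 4 = 80
Total cost = 420.
P2 ships 40 of its 50, leaving 10.

10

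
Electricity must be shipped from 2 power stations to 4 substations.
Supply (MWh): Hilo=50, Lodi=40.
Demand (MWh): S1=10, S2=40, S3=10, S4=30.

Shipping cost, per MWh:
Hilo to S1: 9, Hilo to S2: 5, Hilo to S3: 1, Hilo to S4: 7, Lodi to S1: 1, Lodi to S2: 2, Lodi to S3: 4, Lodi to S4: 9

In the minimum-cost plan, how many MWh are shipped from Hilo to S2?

10

The minimum-cost plan:
  Hilo->S2: 10 MWh
  Hilo->S3: 10 MWh
  Hilo->S4: 30 MWh
  Lodi->S1: 10 MWh
  Lodi->S2: 30 MWh
Total cost = 340.
So Hilo→S2 carries 10 MWh.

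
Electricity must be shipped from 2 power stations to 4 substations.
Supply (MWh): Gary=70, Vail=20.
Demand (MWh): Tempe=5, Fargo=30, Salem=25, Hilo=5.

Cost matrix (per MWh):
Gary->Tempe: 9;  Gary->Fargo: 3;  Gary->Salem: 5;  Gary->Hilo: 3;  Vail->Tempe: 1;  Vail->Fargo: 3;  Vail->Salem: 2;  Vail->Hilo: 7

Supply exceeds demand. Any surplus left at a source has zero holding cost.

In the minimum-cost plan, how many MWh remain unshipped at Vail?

0

Minimum-cost shipments:
  Gary->Fargo: 30 × 3 = 90
  Gary->Salem: 10 × 5 = 50
  Gary->Hilo: 5 × 3 = 15
  Vail->Tempe: 5 × 1 = 5
  Vail->Salem: 15 × 2 = 30
Total cost = 190.
Vail ships 20 of its 20, leaving 0.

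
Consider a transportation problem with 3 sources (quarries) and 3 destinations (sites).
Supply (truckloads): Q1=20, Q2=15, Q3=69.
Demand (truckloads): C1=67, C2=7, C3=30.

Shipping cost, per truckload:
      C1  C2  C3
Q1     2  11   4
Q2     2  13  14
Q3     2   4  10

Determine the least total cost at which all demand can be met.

342

A cheapest plan:
  Q1->C3: 20 × 4 = 80
  Q2->C1: 15 × 2 = 30
  Q3->C1: 52 × 2 = 104
  Q3->C2: 7 × 4 = 28
  Q3->C3: 10 × 10 = 100
Total = 80 + 30 + 104 + 28 + 100 = 342.
(Supply check: Q1 ships 20; Q2 ships 15; Q3 ships 69.)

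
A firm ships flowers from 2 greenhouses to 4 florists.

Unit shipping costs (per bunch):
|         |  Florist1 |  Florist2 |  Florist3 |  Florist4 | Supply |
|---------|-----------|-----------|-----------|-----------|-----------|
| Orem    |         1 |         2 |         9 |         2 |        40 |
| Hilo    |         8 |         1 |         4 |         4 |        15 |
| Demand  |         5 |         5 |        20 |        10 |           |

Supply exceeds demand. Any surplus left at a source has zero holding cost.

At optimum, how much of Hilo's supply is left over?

0

An optimal plan:
  Orem to Florist1: 5 × 1 = 5
  Orem to Florist2: 5 × 2 = 10
  Orem to Florist3: 5 × 9 = 45
  Orem to Florist4: 10 × 2 = 20
  Hilo to Florist3: 15 × 4 = 60
Total cost = 140.
Hilo ships 15 of its 15, leaving 0.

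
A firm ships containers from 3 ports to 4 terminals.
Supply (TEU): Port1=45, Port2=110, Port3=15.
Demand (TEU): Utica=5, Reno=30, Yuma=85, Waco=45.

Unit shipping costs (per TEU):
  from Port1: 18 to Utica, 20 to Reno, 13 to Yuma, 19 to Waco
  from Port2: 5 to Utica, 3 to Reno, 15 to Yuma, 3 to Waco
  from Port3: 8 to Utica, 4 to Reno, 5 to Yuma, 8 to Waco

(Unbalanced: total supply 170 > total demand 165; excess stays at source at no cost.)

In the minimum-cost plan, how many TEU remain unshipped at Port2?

An optimal plan:
  Port1–Yuma: 45 × 13 = 585
  Port2–Utica: 5 × 5 = 25
  Port2–Reno: 30 × 3 = 90
  Port2–Yuma: 25 × 15 = 375
  Port2–Waco: 45 × 3 = 135
  Port3–Yuma: 15 × 5 = 75
Total cost = 1285.
Port2 ships 105 of its 110, leaving 5.

5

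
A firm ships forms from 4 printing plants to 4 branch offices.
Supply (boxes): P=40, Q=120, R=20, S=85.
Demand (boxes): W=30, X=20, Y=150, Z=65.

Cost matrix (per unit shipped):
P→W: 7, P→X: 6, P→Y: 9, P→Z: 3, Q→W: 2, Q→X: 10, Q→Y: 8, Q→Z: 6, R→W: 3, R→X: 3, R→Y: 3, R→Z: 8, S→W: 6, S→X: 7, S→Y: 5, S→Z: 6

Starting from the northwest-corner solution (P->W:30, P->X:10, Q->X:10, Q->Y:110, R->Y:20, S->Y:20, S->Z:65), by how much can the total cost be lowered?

465

Current plan cost = 30·7 + 10·6 + 10·10 + 110·8 + 20·3 + 20·5 + 65·6 = 1800.
Optimal plan:
  P to Z: 40 × 3 = 120
  Q to W: 30 × 2 = 60
  Q to Y: 65 × 8 = 520
  Q to Z: 25 × 6 = 150
  R to X: 20 × 3 = 60
  S to Y: 85 × 5 = 425
Optimal cost = 1335.
Saving = 1800 − 1335 = 465.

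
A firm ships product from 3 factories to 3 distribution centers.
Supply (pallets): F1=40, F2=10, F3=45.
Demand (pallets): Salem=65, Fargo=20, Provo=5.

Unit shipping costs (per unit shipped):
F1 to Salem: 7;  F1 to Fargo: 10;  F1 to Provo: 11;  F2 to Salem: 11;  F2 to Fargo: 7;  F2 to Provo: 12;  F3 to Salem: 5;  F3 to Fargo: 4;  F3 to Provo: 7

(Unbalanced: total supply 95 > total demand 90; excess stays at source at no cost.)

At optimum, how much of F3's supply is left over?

An optimal plan:
  F1->Salem: 40 × 7 = 280
  F2->Fargo: 5 × 7 = 35
  F3->Salem: 25 × 5 = 125
  F3->Fargo: 15 × 4 = 60
  F3->Provo: 5 × 7 = 35
Total cost = 535.
F3 ships 45 of its 45, leaving 0.

0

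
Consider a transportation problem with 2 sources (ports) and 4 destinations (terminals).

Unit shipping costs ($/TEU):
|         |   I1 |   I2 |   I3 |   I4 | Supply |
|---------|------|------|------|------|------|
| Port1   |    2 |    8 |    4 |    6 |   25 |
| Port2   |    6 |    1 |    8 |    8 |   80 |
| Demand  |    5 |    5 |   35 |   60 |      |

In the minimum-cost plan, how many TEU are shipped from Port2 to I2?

5

Optimal shipments:
  Port1–I3: 25 × $4 = $100
  Port2–I1: 5 × $6 = $30
  Port2–I2: 5 × $1 = $5
  Port2–I3: 10 × $8 = $80
  Port2–I4: 60 × $8 = $480
Total cost = $695.
So Port2→I2 carries 5 TEU.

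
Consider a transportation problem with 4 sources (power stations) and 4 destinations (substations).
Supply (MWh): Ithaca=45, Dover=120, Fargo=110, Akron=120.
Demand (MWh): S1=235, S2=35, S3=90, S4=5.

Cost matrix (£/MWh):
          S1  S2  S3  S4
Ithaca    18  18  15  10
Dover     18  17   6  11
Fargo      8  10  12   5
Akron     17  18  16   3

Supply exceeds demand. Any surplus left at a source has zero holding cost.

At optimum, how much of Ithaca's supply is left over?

30

An optimal plan:
  Ithaca->S1: 10 × £18 = £180
  Ithaca->S2: 5 × £18 = £90
  Dover->S2: 30 × £17 = £510
  Dover->S3: 90 × £6 = £540
  Fargo->S1: 110 × £8 = £880
  Akron->S1: 115 × £17 = £1955
  Akron->S4: 5 × £3 = £15
Total cost = £4170.
Ithaca ships 15 of its 45, leaving 30.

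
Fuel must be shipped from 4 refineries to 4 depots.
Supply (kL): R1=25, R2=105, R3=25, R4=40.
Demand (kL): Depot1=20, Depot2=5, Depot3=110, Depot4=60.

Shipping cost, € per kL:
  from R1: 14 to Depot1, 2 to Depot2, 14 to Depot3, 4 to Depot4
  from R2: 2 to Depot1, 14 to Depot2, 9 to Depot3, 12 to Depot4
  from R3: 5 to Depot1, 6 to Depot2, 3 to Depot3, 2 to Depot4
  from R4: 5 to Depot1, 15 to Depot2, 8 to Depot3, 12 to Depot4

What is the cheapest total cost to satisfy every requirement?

1310

Optimal allocation:
  R1→Depot2: 5 kL
  R1→Depot4: 20 kL
  R2→Depot1: 20 kL
  R2→Depot3: 70 kL
  R2→Depot4: 15 kL
  R3→Depot4: 25 kL
  R4→Depot3: 40 kL
Total cost = €1310.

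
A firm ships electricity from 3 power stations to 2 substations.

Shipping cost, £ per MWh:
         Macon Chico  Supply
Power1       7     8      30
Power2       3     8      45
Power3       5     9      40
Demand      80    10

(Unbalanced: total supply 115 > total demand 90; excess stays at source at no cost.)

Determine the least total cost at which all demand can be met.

390

An optimal shipping plan:
  Power1–Chico: 10 MWh
  Power2–Macon: 45 MWh
  Power3–Macon: 35 MWh
Total cost = £390.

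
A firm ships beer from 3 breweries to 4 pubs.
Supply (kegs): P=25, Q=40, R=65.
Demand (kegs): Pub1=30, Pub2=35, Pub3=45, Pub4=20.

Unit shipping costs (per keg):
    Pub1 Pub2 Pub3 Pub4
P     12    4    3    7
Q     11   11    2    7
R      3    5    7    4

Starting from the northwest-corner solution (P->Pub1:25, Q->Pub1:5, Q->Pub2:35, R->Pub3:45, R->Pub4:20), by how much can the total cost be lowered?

Current plan cost = 25·12 + 5·11 + 35·11 + 45·7 + 20·4 = 1135.
Optimal plan:
  P to Pub2: 20 × 4 = 80
  P to Pub3: 5 × 3 = 15
  Q to Pub3: 40 × 2 = 80
  R to Pub1: 30 × 3 = 90
  R to Pub2: 15 × 5 = 75
  R to Pub4: 20 × 4 = 80
Optimal cost = 420.
Saving = 1135 − 420 = 715.

715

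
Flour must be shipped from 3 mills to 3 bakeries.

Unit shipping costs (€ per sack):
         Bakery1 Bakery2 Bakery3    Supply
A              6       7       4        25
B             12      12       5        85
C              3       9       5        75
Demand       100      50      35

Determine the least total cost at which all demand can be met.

One minimum-cost allocation:
  A->Bakery1: 25 × €6 = €150
  B->Bakery2: 50 × €12 = €600
  B->Bakery3: 35 × €5 = €175
  C->Bakery1: 75 × €3 = €225
Total = 150 + 600 + 175 + 225 = €1150.

1150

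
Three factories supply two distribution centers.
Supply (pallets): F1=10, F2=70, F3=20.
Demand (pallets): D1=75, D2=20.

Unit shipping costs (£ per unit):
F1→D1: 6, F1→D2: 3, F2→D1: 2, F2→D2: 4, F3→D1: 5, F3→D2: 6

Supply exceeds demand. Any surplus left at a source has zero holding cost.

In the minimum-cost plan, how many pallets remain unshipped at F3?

An optimal plan:
  F1→D2: 10 × £3 = £30
  F2→D1: 70 × £2 = £140
  F3→D1: 5 × £5 = £25
  F3→D2: 10 × £6 = £60
Total cost = £255.
F3 ships 15 of its 20, leaving 5.

5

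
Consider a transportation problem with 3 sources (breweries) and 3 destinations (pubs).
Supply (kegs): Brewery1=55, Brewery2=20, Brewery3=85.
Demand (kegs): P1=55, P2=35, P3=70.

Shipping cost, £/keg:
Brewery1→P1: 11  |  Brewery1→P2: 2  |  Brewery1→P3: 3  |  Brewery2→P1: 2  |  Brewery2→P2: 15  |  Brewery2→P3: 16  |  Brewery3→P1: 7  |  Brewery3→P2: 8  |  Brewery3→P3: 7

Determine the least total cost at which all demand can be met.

765

A cheapest plan:
  Brewery1->P2: 35 × £2 = £70
  Brewery1->P3: 20 × £3 = £60
  Brewery2->P1: 20 × £2 = £40
  Brewery3->P1: 35 × £7 = £245
  Brewery3->P3: 50 × £7 = £350
Total = 70 + 60 + 40 + 245 + 350 = £765.
(Supply check: Brewery1 ships 55; Brewery2 ships 20; Brewery3 ships 85.)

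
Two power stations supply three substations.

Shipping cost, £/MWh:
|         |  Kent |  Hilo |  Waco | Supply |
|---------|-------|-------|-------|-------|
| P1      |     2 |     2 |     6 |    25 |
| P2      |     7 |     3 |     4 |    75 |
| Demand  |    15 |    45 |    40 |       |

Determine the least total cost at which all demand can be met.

An optimal shipping plan:
  P1→Kent: 15 MWh
  P1→Hilo: 10 MWh
  P2→Hilo: 35 MWh
  P2→Waco: 40 MWh
Total cost = £315.
(Supply check: P1 ships 25; P2 ships 75.)

315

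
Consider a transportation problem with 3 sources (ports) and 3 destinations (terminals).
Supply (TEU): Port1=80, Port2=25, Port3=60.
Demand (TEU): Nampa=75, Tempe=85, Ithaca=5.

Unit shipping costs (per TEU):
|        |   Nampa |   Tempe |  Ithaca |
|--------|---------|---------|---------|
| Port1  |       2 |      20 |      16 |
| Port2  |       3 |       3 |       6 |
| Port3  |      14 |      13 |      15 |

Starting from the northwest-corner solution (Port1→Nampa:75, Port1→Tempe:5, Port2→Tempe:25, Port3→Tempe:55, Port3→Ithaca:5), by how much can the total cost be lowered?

30

Current plan cost = 75·2 + 5·20 + 25·3 + 55·13 + 5·15 = 1115.
Optimal plan:
  Port1→Nampa: 75 TEU
  Port1→Ithaca: 5 TEU
  Port2→Tempe: 25 TEU
  Port3→Tempe: 60 TEU
Optimal cost = 1085.
Saving = 1115 − 1085 = 30.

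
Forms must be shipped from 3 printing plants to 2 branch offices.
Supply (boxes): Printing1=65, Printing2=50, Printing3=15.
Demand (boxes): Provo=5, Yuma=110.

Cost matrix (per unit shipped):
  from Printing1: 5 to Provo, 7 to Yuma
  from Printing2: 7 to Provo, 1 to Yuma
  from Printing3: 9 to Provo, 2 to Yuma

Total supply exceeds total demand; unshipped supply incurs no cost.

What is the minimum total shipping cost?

420

One minimum-cost allocation:
  Printing1–Provo: 5 × 5 = 25
  Printing1–Yuma: 45 × 7 = 315
  Printing2–Yuma: 50 × 1 = 50
  Printing3–Yuma: 15 × 2 = 30
Total = 25 + 315 + 50 + 30 = 420.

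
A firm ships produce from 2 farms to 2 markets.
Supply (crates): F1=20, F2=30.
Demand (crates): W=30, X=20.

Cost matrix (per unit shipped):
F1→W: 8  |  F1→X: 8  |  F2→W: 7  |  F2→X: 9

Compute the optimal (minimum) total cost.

One minimum-cost allocation:
  F1–X: 20 crates
  F2–W: 30 crates
Total cost = 370.

370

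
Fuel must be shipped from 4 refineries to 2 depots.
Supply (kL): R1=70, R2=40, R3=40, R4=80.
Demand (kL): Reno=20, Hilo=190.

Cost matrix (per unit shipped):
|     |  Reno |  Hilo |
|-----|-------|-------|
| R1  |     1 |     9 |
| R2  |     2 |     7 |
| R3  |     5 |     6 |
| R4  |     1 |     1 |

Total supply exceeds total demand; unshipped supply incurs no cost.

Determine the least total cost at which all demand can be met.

Optimal allocation:
  R1 to Reno: 20 × 1 = 20
  R1 to Hilo: 30 × 9 = 270
  R2 to Hilo: 40 × 7 = 280
  R3 to Hilo: 40 × 6 = 240
  R4 to Hilo: 80 × 1 = 80
Total = 20 + 270 + 280 + 240 + 80 = 890.

890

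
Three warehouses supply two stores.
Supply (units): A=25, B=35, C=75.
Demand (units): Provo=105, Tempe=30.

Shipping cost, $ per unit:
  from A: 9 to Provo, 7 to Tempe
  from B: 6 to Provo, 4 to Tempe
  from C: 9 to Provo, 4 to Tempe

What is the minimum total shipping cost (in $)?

One minimum-cost allocation:
  A->Provo: 25 × $9 = $225
  B->Provo: 35 × $6 = $210
  C->Provo: 45 × $9 = $405
  C->Tempe: 30 × $4 = $120
Total = 225 + 210 + 405 + 120 = $960.

960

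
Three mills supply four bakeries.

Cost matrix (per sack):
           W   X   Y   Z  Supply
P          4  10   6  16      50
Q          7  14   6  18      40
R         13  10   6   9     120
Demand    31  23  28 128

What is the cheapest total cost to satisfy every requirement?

1758

A cheapest plan:
  P->W: 27 sacks
  P->X: 23 sacks
  Q->W: 4 sacks
  Q->Y: 28 sacks
  Q->Z: 8 sacks
  R->Z: 120 sacks
Total cost = 1758.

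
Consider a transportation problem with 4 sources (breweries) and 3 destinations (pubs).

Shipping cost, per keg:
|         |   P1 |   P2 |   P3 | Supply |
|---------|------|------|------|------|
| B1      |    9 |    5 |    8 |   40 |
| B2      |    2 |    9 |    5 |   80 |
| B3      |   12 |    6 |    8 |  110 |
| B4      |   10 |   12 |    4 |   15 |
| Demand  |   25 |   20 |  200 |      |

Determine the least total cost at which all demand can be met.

1525

An optimal shipping plan:
  B1→P2: 20 × 5 = 100
  B1→P3: 20 × 8 = 160
  B2→P1: 25 × 2 = 50
  B2→P3: 55 × 5 = 275
  B3→P3: 110 × 8 = 880
  B4→P3: 15 × 4 = 60
Total = 100 + 160 + 50 + 275 + 880 + 60 = 1525.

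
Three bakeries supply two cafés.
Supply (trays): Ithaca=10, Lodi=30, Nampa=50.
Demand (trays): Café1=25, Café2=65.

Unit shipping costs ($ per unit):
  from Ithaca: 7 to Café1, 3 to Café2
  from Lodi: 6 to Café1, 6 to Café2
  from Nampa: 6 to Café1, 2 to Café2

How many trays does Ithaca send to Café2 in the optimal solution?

10

The minimum-cost plan:
  Ithaca to Café2: 10 trays
  Lodi to Café1: 25 trays
  Lodi to Café2: 5 trays
  Nampa to Café2: 50 trays
Total cost = $310.
So Ithaca→Café2 carries 10 trays.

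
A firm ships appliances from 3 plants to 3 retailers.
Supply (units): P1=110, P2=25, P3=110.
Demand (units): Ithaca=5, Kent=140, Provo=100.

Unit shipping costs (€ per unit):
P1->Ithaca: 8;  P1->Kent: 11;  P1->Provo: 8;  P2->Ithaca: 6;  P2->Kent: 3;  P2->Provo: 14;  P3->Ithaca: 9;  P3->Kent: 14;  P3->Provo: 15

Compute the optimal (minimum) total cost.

2500

One minimum-cost allocation:
  P1 to Kent: 10 × €11 = €110
  P1 to Provo: 100 × €8 = €800
  P2 to Kent: 25 × €3 = €75
  P3 to Ithaca: 5 × €9 = €45
  P3 to Kent: 105 × €14 = €1470
Total = 110 + 800 + 75 + 45 + 1470 = €2500.
(Supply check: P1 ships 110; P2 ships 25; P3 ships 110.)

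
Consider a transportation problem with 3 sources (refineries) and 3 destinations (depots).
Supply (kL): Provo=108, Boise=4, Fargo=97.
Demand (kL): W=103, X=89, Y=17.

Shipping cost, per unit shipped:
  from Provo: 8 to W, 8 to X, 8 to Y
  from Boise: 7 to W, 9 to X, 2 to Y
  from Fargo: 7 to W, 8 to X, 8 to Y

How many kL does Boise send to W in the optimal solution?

0

Solving gives:
  Provo–W: 6 × 8 = 48
  Provo–X: 89 × 8 = 712
  Provo–Y: 13 × 8 = 104
  Boise–Y: 4 × 2 = 8
  Fargo–W: 97 × 7 = 679
Total cost = 1551.
The route Boise→W is not used.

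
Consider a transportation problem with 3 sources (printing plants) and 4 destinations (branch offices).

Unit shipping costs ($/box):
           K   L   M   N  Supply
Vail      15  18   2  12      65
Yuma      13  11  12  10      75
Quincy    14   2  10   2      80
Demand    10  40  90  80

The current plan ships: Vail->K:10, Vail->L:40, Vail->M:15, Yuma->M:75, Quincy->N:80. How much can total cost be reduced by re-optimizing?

840

Current plan cost = 10·15 + 40·18 + 15·2 + 75·12 + 80·2 = $1960.
Optimal plan:
  Vail to M: 65 × $2 = $130
  Yuma to K: 10 × $13 = $130
  Yuma to M: 25 × $12 = $300
  Yuma to N: 40 × $10 = $400
  Quincy to L: 40 × $2 = $80
  Quincy to N: 40 × $2 = $80
Optimal cost = $1120.
Saving = 1960 − 1120 = $840.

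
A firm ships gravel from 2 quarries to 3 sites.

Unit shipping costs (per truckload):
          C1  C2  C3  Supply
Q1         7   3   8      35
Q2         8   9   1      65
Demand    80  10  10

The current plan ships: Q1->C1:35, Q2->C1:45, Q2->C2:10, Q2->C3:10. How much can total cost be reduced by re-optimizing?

50

Current plan cost = 35·7 + 45·8 + 10·9 + 10·1 = 705.
Optimal plan:
  Q1→C1: 25 × 7 = 175
  Q1→C2: 10 × 3 = 30
  Q2→C1: 55 × 8 = 440
  Q2→C3: 10 × 1 = 10
Optimal cost = 655.
Saving = 705 − 655 = 50.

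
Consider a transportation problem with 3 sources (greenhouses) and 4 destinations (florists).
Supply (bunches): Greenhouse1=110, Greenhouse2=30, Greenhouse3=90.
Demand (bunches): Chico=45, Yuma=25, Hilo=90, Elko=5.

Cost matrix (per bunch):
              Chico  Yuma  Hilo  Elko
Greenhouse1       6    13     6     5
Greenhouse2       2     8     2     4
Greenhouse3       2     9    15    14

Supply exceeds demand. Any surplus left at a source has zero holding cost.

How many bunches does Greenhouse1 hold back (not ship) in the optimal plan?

45

Minimum-cost shipments:
  Greenhouse1→Hilo: 60 × 6 = 360
  Greenhouse1→Elko: 5 × 5 = 25
  Greenhouse2→Hilo: 30 × 2 = 60
  Greenhouse3→Chico: 45 × 2 = 90
  Greenhouse3→Yuma: 25 × 9 = 225
Total cost = 760.
Greenhouse1 ships 65 of its 110, leaving 45.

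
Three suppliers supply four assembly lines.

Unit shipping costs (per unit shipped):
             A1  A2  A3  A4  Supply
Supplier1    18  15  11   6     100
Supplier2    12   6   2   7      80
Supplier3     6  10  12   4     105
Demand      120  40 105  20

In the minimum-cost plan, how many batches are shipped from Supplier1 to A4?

20

Solving gives:
  Supplier1 to A1: 15 × 18 = 270
  Supplier1 to A2: 40 × 15 = 600
  Supplier1 to A3: 25 × 11 = 275
  Supplier1 to A4: 20 × 6 = 120
  Supplier2 to A3: 80 × 2 = 160
  Supplier3 to A1: 105 × 6 = 630
Total cost = 2055.
So Supplier1→A4 carries 20 batches.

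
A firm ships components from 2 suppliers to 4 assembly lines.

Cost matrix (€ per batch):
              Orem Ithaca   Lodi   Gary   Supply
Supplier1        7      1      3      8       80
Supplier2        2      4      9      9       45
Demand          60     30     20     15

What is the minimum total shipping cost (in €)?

Optimal allocation:
  Supplier1–Orem: 15 × €7 = €105
  Supplier1–Ithaca: 30 × €1 = €30
  Supplier1–Lodi: 20 × €3 = €60
  Supplier1–Gary: 15 × €8 = €120
  Supplier2–Orem: 45 × €2 = €90
Total = 105 + 30 + 60 + 120 + 90 = €405.
(Supply check: Supplier1 ships 80; Supplier2 ships 45.)

405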